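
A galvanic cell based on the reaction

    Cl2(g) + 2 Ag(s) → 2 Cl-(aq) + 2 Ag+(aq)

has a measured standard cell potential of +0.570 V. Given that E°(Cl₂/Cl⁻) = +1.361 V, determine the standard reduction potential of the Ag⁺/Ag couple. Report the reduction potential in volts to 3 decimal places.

In the reaction as written the Cl₂/Cl⁻ couple is reduced (cathode) and Ag⁺/Ag is oxidized (anode), so E°cell = E°(Cl₂/Cl⁻) − E°(Ag⁺/Ag).
E°(Ag⁺/Ag) = E°(cathode) − E°cell = +1.361 − (+0.570) = +0.791 V.

+0.791 V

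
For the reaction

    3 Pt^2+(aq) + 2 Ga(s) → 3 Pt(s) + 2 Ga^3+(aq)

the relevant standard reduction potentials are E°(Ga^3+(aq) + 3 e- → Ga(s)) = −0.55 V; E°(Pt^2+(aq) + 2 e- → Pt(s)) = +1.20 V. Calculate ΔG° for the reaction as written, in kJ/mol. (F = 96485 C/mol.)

In the reaction as written Pt^2+(aq) is reduced, so the Pt²⁺/Pt couple is the cathode and Ga³⁺/Ga is the anode.
E°cell = +1.20 − (−0.55) = +1.75 V; balancing electrons gives n = 6.
ΔG° = −nFE°cell = −(6)(96485)(+1.75) J/mol = −1013 kJ/mol.

−1013 kJ/mol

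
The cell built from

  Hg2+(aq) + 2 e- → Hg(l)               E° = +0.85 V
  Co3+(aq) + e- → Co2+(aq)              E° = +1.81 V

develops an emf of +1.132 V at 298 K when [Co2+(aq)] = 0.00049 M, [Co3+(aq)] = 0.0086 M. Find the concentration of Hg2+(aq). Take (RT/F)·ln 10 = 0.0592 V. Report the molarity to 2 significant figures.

With Co³⁺/Co²⁺ at the cathode and Hg²⁺/Hg at the anode, E°cell = +1.81 − (+0.85) = +0.96 V (n = 2).
From the Nernst equation, log Q = n(E° − E)/0.0592 = 2·(+0.96 − (+1.132))/0.0592 = −5.811.
The balanced reaction is 2 Co3+(aq) + Hg(l) → 2 Co2+(aq) + Hg2+(aq), so Q = ([Co2+(aq)]^2·[Hg2+(aq)]) / [Co3+(aq)]^2.
Isolating [Hg2+(aq)] in Q = 10^{−5.811} yields log [Hg2+(aq)] = −3.322, i.e. 0.00048 M.

0.00048 M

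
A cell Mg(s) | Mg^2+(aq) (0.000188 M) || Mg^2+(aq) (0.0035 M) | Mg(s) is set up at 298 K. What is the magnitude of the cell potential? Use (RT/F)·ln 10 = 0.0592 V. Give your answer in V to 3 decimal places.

For a concentration cell E°cell = 0, since both electrodes use the same couple.
The compartment with the higher Mg^2+(aq) concentration (0.0035 M) acts as the cathode; ions are reduced there and produced at the dilute (0.000188 M) anode.
With n = 2, Ecell = −(0.0592/2)·log([dilute]/[conc]) = −(0.0592/2)·log(0.000188/0.0035) = +0.038 V.

0.038 V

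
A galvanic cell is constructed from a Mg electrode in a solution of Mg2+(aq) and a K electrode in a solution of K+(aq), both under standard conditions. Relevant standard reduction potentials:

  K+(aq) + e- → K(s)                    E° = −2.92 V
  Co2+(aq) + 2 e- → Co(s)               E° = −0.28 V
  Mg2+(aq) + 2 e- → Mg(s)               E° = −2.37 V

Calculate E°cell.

Of the two couples in this cell, the one with the more positive reduction potential is reduced at the cathode: here that is Mg²⁺/Mg (−2.37 V); K⁺/K (−2.92 V) is the anode.
E°cell = E°(cathode) − E°(anode) = −2.37 − (−2.92) = +0.55 V.

+0.55 V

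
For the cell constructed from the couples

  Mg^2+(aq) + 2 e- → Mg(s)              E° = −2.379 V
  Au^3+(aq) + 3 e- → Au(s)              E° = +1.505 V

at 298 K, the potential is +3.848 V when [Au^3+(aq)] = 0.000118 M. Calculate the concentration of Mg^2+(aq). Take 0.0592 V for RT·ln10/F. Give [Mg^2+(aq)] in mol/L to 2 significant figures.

With Au³⁺/Au at the cathode and Mg²⁺/Mg at the anode, E°cell = +1.505 − (−2.379) = +3.884 V (n = 6).
Rearranging E = E° − (0.0592/n)·log Q gives log Q = 6(+3.884 − (+3.848))/0.0592 = 3.649.
Balancing electrons gives 2 Au^3+(aq) + 3 Mg(s) → 2 Au(s) + 3 Mg^2+(aq); thus Q = [Mg^2+(aq)]^3 / [Au^3+(aq)]^2.
Isolating [Mg^2+(aq)] in Q = 10^{3.649} yields log [Mg^2+(aq)] = −1.402, i.e. 0.040 M.

0.040 M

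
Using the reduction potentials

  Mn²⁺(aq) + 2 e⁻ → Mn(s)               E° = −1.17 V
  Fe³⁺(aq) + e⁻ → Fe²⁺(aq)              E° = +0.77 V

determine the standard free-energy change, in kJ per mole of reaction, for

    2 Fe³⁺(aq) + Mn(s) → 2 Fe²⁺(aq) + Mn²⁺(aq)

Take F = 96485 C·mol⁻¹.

−374 kJ/mol

In the reaction as written Fe³⁺(aq) is reduced, so the Fe³⁺/Fe²⁺ couple is the cathode and Mn²⁺/Mn is the anode.
E°cell = +0.77 − (−1.17) = +1.94 V; balancing electrons gives n = 2.
ΔG° = −nFE°cell = −(2)(96485)(+1.94) J/mol = −374 kJ/mol.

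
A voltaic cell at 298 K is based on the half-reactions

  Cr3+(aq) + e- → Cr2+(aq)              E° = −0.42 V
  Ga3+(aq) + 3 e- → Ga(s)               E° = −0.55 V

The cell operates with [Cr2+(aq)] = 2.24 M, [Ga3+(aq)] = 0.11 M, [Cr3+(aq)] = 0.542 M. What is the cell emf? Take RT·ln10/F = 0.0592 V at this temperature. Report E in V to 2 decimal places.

Since E°(Cr³⁺/Cr²⁺) > E°(Ga³⁺/Ga), Cr³⁺/Cr²⁺ serves as the cathode.
E°cell = E°cat − E°an = −0.42 − (−0.55) = +0.13 V; n = 3.
The balanced reaction is 3 Cr3+(aq) + Ga(s) → 3 Cr2+(aq) + Ga3+(aq), so Q = ([Cr2+(aq)]^3·[Ga3+(aq)]) / [Cr3+(aq)]^3 = 7.76 and log Q = 0.890.
By the Nernst equation, E = +0.13 − (0.0592/3)·(0.890) = +0.11 V.

+0.11 V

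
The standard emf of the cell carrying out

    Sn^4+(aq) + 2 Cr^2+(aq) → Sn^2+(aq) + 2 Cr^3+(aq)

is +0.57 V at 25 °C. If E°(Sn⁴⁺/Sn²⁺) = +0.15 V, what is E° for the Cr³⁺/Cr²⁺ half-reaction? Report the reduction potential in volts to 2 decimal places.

−0.42 V

In the reaction as written the Sn⁴⁺/Sn²⁺ couple is reduced (cathode) and Cr³⁺/Cr²⁺ is oxidized (anode), so E°cell = E°(Sn⁴⁺/Sn²⁺) − E°(Cr³⁺/Cr²⁺).
E°(Cr³⁺/Cr²⁺) = E°(cathode) − E°cell = +0.15 − (+0.57) = −0.42 V.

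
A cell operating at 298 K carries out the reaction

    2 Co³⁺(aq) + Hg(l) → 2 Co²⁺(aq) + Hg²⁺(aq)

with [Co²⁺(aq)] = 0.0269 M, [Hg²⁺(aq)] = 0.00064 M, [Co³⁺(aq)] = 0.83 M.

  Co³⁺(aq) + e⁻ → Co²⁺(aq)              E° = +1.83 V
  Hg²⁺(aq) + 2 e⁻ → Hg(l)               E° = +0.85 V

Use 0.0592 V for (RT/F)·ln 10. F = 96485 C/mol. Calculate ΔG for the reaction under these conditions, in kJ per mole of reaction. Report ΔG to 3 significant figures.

−224 kJ/mol

With Co³⁺/Co²⁺ reduced at the cathode, E°cell = +1.83 − (+0.85) = +0.98 V and n = 2.
Q = ([Co²⁺(aq)]^2·[Hg²⁺(aq)]) / [Co³⁺(aq)]^2 = 6.72×10^−7, so log Q = −6.172 and E = +0.98 − (0.0592/2)(−6.172) = +1.1627 V.
Finally ΔG = −nFE = −(2)(96485 C/mol)(+1.1627 V) = −224 kJ/mol.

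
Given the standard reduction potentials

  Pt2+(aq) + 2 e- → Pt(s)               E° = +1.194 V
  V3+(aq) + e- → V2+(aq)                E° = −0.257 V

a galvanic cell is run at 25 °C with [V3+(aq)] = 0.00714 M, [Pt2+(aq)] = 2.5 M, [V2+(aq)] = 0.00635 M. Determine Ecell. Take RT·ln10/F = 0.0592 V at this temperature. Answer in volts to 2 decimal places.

Pt²⁺/Pt is reduced (cathode, E° = +1.194 V) and V³⁺/V²⁺ is oxidized (anode).
E°cell = +1.194 − (−0.257) = +1.451 V, with n = 2 electrons transferred.
For the overall reaction Pt2+(aq) + 2 V2+(aq) → Pt(s) + 2 V3+(aq), Q = [V3+(aq)]^2 / ([Pt2+(aq)]·[V2+(aq)]^2) = 0.506, giving log Q = −0.296.
E = E° − (0.0592/n)·log Q = +1.451 − (0.0592/2)(−0.296) = +1.46 V.

+1.46 V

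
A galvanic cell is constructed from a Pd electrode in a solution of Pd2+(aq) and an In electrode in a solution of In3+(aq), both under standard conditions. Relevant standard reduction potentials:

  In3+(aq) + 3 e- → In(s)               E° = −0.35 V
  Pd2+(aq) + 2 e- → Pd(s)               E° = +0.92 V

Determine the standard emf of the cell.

+1.27 V

The Pd²⁺/Pd couple has the higher E°, so Pd ion is reduced (cathode) and In is oxidized (anode).
E°cell = E°(cathode) − E°(anode) = +0.92 − (−0.35) = +1.27 V.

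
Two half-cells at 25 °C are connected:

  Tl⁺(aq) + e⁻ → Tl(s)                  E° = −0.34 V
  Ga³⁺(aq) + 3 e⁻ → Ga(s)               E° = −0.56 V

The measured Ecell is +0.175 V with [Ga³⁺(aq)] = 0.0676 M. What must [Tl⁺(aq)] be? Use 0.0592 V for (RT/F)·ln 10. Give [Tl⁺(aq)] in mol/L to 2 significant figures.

0.071 M

The Tl⁺/Tl couple has the larger reduction potential, so it is the cathode: E°cell = −0.34 − (−0.56) = +0.22 V and n = 3.
From the Nernst equation, log Q = n(E° − E)/0.0592 = 3·(+0.22 − (+0.175))/0.0592 = 2.280.
For 3 Tl⁺(aq) + Ga(s) → 3 Tl(s) + Ga³⁺(aq), the reaction quotient is Q = [Ga³⁺(aq)] / [Tl⁺(aq)]^3.
Isolating [Tl⁺(aq)] in Q = 10^{2.280} yields log [Tl⁺(aq)] = −1.150, i.e. 0.071 M.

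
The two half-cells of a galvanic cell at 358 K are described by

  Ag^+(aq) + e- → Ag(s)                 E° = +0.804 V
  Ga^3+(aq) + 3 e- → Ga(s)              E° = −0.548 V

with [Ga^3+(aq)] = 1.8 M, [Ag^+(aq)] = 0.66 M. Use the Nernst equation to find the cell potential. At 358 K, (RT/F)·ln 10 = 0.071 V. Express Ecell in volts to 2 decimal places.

+1.33 V

The Ag⁺/Ag couple has the more positive E°, so it is the cathode; Ga³⁺/Ga is the anode.
E°cell = E°cat − E°an = +0.804 − (−0.548) = +1.352 V; n = 3.
Balancing gives 3 Ag^+(aq) + Ga(s) → 3 Ag(s) + Ga^3+(aq); hence Q = [Ga^3+(aq)] / [Ag^+(aq)]^3 = 6.26 (log Q = 0.797).
E = E° − (0.071/n)·log Q = +1.352 − (0.071/3)(0.797) = +1.33 V.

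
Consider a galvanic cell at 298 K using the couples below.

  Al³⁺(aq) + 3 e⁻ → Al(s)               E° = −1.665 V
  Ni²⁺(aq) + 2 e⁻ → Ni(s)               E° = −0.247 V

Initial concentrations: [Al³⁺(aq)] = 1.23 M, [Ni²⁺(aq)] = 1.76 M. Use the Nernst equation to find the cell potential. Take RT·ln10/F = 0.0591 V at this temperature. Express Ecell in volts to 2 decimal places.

+1.42 V

Ni²⁺/Ni is reduced (cathode, E° = −0.247 V) and Al³⁺/Al is oxidized (anode).
E°cell = −0.247 − (−1.665) = +1.418 V, with n = 6 electrons transferred.
Balancing gives 3 Ni²⁺(aq) + 2 Al(s) → 3 Ni(s) + 2 Al³⁺(aq); hence Q = [Al³⁺(aq)]^2 / [Ni²⁺(aq)]^3 = 0.278 (log Q = −0.557).
By the Nernst equation, E = +1.418 − (0.0591/6)·(−0.557) = +1.42 V.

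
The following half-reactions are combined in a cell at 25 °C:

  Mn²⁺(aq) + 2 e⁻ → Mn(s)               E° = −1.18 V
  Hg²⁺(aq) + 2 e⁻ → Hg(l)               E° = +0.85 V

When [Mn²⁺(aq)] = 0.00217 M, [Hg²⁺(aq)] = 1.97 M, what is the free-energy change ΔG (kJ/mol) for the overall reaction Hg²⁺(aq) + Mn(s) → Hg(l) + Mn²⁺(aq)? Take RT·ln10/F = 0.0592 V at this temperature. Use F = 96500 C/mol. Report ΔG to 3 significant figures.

E°cell = +0.85 − (−1.18) = +2.03 V; the balanced reaction transfers n = 2 electrons.
The reaction quotient is [Mn²⁺(aq)] / [Hg²⁺(aq)] = 0.0011; by Nernst, E = +2.03 − (0.0592/2)(−2.958) = +2.1176 V.
Then ΔG = −nFE = −2 × 96500 × +2.1176 J/mol = −409 kJ/mol.

−409 kJ/mol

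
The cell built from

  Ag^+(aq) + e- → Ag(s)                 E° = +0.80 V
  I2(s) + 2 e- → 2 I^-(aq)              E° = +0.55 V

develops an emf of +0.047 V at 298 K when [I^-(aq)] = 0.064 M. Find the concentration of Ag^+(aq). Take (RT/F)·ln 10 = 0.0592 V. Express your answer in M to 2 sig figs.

The Ag⁺/Ag couple has the larger reduction potential, so it is the cathode: E°cell = +0.80 − (+0.55) = +0.25 V and n = 2.
Since E = E° − (0.0592/n)·log Q, log Q = n(E° − E)/0.0592 = 6.858.
For 2 Ag^+(aq) + 2 I^-(aq) → 2 Ag(s) + I2(s), the reaction quotient is Q = 1 / ([Ag^+(aq)]^2·[I^-(aq)]^2).
Substituting the known concentrations and solving, log [Ag^+(aq)] = −2.235 and [Ag^+(aq)] = 0.0058 M.

0.0058 M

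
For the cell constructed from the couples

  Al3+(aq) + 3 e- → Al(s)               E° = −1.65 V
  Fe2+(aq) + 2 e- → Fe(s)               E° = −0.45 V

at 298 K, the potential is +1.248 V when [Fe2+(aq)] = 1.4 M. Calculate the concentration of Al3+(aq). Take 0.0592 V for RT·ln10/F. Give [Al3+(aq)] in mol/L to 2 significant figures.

0.0061 M

With Fe²⁺/Fe at the cathode and Al³⁺/Al at the anode, E°cell = −0.45 − (−1.65) = +1.20 V (n = 6).
From the Nernst equation, log Q = n(E° − E)/0.0592 = 6·(+1.20 − (+1.248))/0.0592 = −4.865.
Balancing electrons gives 3 Fe2+(aq) + 2 Al(s) → 3 Fe(s) + 2 Al3+(aq); thus Q = [Al3+(aq)]^2 / [Fe2+(aq)]^3.
Isolating [Al3+(aq)] in Q = 10^{−4.865} yields log [Al3+(aq)] = −2.213, i.e. 0.0061 M.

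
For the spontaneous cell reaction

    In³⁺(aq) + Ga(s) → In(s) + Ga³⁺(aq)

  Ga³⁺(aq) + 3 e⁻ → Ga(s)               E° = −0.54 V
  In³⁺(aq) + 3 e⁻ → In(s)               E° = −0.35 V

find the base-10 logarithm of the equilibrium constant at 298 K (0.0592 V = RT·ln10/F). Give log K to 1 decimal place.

The In³⁺/In couple is reduced (cathode); E°cell = −0.35 − (−0.54) = +0.19 V with n = 3.
At equilibrium E = 0, so log K = nE°cell / 0.0592 = (3)(+0.19) / 0.0592 = 9.6.

log K = 9.6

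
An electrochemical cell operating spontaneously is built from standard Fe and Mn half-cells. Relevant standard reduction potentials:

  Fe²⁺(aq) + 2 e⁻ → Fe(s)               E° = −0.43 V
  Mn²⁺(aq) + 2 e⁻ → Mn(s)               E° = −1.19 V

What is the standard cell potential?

+0.76 V

Of the two couples in this cell, the one with the more positive reduction potential is reduced at the cathode: here that is Fe²⁺/Fe (−0.43 V); Mn²⁺/Mn (−1.19 V) is the anode.
E°cell = E°(cathode) − E°(anode) = −0.43 − (−1.19) = +0.76 V.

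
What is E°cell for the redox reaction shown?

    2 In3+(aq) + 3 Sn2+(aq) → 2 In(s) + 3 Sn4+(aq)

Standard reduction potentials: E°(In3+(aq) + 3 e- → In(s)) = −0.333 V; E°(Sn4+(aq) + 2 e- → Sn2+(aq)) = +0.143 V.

In the reaction as written, In3+(aq) is reduced (cathode) and Sn4+(aq) is produced by oxidation at the anode.
E°cell = E°(cathode) − E°(anode) = −0.333 − (+0.143) = −0.476 V.
The negative E°cell means the reaction is non-spontaneous in the direction written.

−0.476 V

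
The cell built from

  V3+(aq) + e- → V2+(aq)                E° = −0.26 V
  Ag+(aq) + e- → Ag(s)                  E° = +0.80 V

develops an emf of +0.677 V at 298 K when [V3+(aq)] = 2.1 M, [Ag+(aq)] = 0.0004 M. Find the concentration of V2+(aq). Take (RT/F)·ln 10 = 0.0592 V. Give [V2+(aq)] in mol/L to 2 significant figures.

0.0018 M

The Ag⁺/Ag couple has the larger reduction potential, so it is the cathode: E°cell = +0.80 − (−0.26) = +1.06 V and n = 1.
From the Nernst equation, log Q = n(E° − E)/0.0592 = 1·(+1.06 − (+0.677))/0.0592 = 6.470.
For Ag+(aq) + V2+(aq) → Ag(s) + V3+(aq), the reaction quotient is Q = [V3+(aq)] / ([Ag+(aq)]·[V2+(aq)]).
Substituting the known concentrations and solving, log [V2+(aq)] = −2.750 and [V2+(aq)] = 0.0018 M.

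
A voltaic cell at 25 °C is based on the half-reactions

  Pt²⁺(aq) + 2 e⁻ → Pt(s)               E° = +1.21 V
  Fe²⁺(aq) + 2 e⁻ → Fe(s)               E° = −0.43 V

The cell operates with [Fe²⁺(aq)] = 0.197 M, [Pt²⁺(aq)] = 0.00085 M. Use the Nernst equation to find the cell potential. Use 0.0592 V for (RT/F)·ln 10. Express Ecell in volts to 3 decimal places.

Pt²⁺/Pt is reduced (cathode, E° = +1.21 V) and Fe²⁺/Fe is oxidized (anode).
The standard potential is +1.21 − (−0.43) = +1.64 V and the balanced reaction transfers n = 2 electrons.
Balancing gives Pt²⁺(aq) + Fe(s) → Pt(s) + Fe²⁺(aq); hence Q = [Fe²⁺(aq)] / [Pt²⁺(aq)] = 232 (log Q = 2.365).
Applying E = E° − (RT ln10/nF)·log Q gives +1.64 − (0.0592/2)(2.365) = +1.570 V.

+1.570 V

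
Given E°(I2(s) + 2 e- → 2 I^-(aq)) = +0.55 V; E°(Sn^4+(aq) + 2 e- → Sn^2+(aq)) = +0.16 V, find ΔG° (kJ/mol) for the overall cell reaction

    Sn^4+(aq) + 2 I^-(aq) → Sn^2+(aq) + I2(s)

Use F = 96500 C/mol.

+75.3 kJ/mol

In the reaction as written Sn^4+(aq) is reduced, so the Sn⁴⁺/Sn²⁺ couple is the cathode and I₂/I⁻ is the anode.
E°cell = +0.16 − (+0.55) = −0.39 V; balancing electrons gives n = 2.
ΔG° = −nFE°cell = −(2)(96500)(−0.39) J/mol = +75.3 kJ/mol.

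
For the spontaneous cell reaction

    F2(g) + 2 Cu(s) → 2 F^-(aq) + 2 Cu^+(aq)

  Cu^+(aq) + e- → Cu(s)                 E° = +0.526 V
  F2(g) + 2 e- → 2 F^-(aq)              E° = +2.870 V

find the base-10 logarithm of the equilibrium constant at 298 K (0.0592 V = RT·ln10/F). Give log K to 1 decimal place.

The F₂/F⁻ couple is reduced (cathode); E°cell = +2.870 − (+0.526) = +2.344 V with n = 2.
At equilibrium E = 0, so log K = nE°cell / 0.0592 = (2)(+2.344) / 0.0592 = 79.2.

log K = 79.2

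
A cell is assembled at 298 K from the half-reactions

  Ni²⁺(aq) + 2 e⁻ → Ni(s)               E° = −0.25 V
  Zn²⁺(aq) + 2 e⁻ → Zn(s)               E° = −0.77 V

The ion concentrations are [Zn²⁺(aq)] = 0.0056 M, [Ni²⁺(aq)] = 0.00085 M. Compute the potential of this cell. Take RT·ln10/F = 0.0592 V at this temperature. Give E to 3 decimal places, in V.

The Ni²⁺/Ni couple has the more positive E°, so it is the cathode; Zn²⁺/Zn is the anode.
E°cell = E°cat − E°an = −0.25 − (−0.77) = +0.52 V; n = 2.
For the overall reaction Ni²⁺(aq) + Zn(s) → Ni(s) + Zn²⁺(aq), Q = [Zn²⁺(aq)] / [Ni²⁺(aq)] = 6.59, giving log Q = 0.819.
Applying E = E° − (RT ln10/nF)·log Q gives +0.52 − (0.0592/2)(0.819) = +0.496 V.

+0.496 V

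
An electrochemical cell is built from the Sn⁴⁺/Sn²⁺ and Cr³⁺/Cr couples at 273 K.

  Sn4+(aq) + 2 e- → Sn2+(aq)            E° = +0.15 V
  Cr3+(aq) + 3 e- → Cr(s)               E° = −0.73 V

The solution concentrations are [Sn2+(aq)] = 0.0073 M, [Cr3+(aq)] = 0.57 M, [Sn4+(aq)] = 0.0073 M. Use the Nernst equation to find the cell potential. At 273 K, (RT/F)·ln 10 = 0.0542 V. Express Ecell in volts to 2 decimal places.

Since E°(Sn⁴⁺/Sn²⁺) > E°(Cr³⁺/Cr), Sn⁴⁺/Sn²⁺ serves as the cathode.
E°cell = +0.15 − (−0.73) = +0.88 V, with n = 6 electrons transferred.
Balancing gives 3 Sn4+(aq) + 2 Cr(s) → 3 Sn2+(aq) + 2 Cr3+(aq); hence Q = ([Sn2+(aq)]^3·[Cr3+(aq)]^2) / [Sn4+(aq)]^3 = 0.325 (log Q = −0.488).
By the Nernst equation, E = +0.88 − (0.0542/6)·(−0.488) = +0.88 V.

+0.88 V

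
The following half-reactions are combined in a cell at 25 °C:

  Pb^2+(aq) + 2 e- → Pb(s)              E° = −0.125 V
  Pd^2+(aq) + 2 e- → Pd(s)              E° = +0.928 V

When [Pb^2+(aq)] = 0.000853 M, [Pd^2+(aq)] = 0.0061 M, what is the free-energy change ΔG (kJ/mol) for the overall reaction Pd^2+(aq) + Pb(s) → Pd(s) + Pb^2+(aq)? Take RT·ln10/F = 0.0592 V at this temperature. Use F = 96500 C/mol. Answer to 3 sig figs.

The standard cell potential is +0.928 − (−0.125) = +1.053 V, with n = 2 electrons in the balanced equation.
The reaction quotient is [Pb^2+(aq)] / [Pd^2+(aq)] = 0.14; by Nernst, E = +1.053 − (0.0592/2)(−0.854) = +1.0783 V.
Then ΔG = −nFE = −2 × 96500 × +1.0783 J/mol = −208 kJ/mol.

−208 kJ/mol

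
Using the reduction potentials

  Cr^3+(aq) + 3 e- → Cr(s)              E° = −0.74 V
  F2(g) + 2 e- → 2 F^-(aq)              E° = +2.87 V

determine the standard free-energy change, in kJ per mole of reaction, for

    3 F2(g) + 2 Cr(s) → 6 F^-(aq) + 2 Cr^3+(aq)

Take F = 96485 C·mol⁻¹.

In the reaction as written F2(g) is reduced, so the F₂/F⁻ couple is the cathode and Cr³⁺/Cr is the anode.
E°cell = +2.87 − (−0.74) = +3.61 V; balancing electrons gives n = 6.
ΔG° = −nFE°cell = −(6)(96485)(+3.61) J/mol = −2090 kJ/mol.

−2090 kJ/mol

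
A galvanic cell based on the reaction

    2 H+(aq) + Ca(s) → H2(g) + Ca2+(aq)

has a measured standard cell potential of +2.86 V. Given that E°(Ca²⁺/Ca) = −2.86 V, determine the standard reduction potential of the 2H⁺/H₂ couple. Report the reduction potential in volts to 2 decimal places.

In the reaction as written the 2H⁺/H₂ couple is reduced (cathode) and Ca²⁺/Ca is oxidized (anode), so E°cell = E°(2H⁺/H₂) − E°(Ca²⁺/Ca).
E°(2H⁺/H₂) = E°cell + E°(anode) = +2.86 + (−2.86) = +0.00 V.

+0.00 V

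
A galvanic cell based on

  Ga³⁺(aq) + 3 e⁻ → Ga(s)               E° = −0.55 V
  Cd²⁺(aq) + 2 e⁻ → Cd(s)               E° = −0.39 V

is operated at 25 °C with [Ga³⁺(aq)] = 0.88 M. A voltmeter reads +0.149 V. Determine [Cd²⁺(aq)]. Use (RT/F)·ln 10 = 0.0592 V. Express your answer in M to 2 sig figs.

With Cd²⁺/Cd at the cathode and Ga³⁺/Ga at the anode, E°cell = −0.39 − (−0.55) = +0.16 V (n = 6).
Since E = E° − (0.0592/n)·log Q, log Q = n(E° − E)/0.0592 = 1.115.
For 3 Cd²⁺(aq) + 2 Ga(s) → 3 Cd(s) + 2 Ga³⁺(aq), the reaction quotient is Q = [Ga³⁺(aq)]^2 / [Cd²⁺(aq)]^3.
Isolating [Cd²⁺(aq)] in Q = 10^{1.115} yields log [Cd²⁺(aq)] = −0.409, i.e. 0.39 M.

0.39 M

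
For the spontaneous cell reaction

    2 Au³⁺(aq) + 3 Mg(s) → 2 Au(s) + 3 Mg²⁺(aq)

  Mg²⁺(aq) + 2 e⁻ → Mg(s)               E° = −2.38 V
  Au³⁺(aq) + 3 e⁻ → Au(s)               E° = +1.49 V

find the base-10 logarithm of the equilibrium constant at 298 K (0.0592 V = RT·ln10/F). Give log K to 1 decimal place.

The Au³⁺/Au couple is reduced (cathode); E°cell = +1.49 − (−2.38) = +3.87 V with n = 6.
At equilibrium E = 0, so log K = nE°cell / 0.0592 = (6)(+3.87) / 0.0592 = 392.2.

log K = 392.2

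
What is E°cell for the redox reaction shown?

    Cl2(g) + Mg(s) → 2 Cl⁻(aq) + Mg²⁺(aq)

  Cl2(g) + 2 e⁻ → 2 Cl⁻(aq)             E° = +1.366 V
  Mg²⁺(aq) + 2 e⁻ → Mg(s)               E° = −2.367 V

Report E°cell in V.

+3.733 V

In the reaction as written, Cl2(g) is reduced (cathode) and Mg²⁺(aq) is produced by oxidation at the anode.
E°cell = E°(cathode) − E°(anode) = +1.366 − (−2.367) = +3.733 V.
The positive value indicates the reaction is spontaneous as written.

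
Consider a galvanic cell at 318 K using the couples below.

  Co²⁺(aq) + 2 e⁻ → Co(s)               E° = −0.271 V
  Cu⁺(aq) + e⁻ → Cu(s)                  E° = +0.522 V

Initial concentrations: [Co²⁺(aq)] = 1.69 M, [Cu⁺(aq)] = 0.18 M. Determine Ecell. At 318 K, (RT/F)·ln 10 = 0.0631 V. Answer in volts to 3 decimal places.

Since E°(Cu⁺/Cu) > E°(Co²⁺/Co), Cu⁺/Cu serves as the cathode.
The standard potential is +0.522 − (−0.271) = +0.793 V and the balanced reaction transfers n = 2 electrons.
Balancing gives 2 Cu⁺(aq) + Co(s) → 2 Cu(s) + Co²⁺(aq); hence Q = [Co²⁺(aq)] / [Cu⁺(aq)]^2 = 52.2 (log Q = 1.717).
By the Nernst equation, E = +0.793 − (0.0631/2)·(1.717) = +0.739 V.

+0.739 V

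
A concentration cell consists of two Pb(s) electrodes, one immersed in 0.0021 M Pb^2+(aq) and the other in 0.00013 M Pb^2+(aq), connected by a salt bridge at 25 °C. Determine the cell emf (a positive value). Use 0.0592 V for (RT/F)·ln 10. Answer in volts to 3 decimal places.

For a concentration cell E°cell = 0, since both electrodes use the same couple.
The compartment with the higher Pb^2+(aq) concentration (0.0021 M) acts as the cathode; ions are reduced there and produced at the dilute (0.00013 M) anode.
With n = 2, Ecell = −(0.0592/2)·log([dilute]/[conc]) = −(0.0592/2)·log(0.00013/0.0021) = +0.036 V.

0.036 V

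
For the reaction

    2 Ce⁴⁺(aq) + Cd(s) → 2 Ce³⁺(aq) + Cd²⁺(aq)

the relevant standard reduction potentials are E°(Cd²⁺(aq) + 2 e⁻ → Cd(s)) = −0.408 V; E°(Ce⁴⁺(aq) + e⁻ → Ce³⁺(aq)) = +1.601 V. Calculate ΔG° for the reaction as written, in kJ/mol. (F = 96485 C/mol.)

In the reaction as written Ce⁴⁺(aq) is reduced, so the Ce⁴⁺/Ce³⁺ couple is the cathode and Cd²⁺/Cd is the anode.
E°cell = +1.601 − (−0.408) = +2.009 V; balancing electrons gives n = 2.
ΔG° = −nFE°cell = −(2)(96485)(+2.009) J/mol = −388 kJ/mol.

−388 kJ/mol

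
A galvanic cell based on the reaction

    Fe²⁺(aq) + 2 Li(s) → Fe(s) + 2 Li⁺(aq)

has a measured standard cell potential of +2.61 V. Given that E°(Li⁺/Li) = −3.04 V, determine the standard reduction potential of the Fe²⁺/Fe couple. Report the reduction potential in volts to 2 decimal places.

In the reaction as written the Fe²⁺/Fe couple is reduced (cathode) and Li⁺/Li is oxidized (anode), so E°cell = E°(Fe²⁺/Fe) − E°(Li⁺/Li).
E°(Fe²⁺/Fe) = E°cell + E°(anode) = +2.61 + (−3.04) = −0.43 V.

−0.43 V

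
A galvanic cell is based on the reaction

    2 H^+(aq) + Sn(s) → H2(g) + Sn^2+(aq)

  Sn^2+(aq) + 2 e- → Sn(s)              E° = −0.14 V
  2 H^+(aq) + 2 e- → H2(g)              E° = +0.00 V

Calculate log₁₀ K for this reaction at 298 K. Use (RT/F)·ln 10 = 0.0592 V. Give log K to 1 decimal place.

The 2H⁺/H₂ couple is reduced (cathode); E°cell = +0.00 − (−0.14) = +0.14 V with n = 2.
At equilibrium E = 0, so log K = nE°cell / 0.0592 = (2)(+0.14) / 0.0592 = 4.7.

log K = 4.7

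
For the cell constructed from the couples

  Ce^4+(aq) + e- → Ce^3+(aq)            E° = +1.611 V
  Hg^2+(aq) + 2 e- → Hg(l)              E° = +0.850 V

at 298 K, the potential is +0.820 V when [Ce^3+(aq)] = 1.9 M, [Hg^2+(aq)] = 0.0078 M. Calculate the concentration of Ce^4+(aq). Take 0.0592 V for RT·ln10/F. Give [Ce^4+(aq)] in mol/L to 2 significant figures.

1.7 M

The Ce⁴⁺/Ce³⁺ couple has the larger reduction potential, so it is the cathode: E°cell = +1.611 − (+0.850) = +0.761 V and n = 2.
From the Nernst equation, log Q = n(E° − E)/0.0592 = 2·(+0.761 − (+0.820))/0.0592 = −1.993.
The balanced reaction is 2 Ce^4+(aq) + Hg(l) → 2 Ce^3+(aq) + Hg^2+(aq), so Q = ([Ce^3+(aq)]^2·[Hg^2+(aq)]) / [Ce^4+(aq)]^2.
Isolating [Ce^4+(aq)] in Q = 10^{−1.993} yields log [Ce^4+(aq)] = 0.221, i.e. 1.7 M.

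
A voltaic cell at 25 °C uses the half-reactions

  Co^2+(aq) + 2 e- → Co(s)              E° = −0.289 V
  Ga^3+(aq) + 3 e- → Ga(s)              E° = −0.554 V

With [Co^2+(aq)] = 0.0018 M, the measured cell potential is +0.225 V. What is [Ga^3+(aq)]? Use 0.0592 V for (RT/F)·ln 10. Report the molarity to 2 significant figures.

0.0081 M

The Co²⁺/Co couple has the larger reduction potential, so it is the cathode: E°cell = −0.289 − (−0.554) = +0.265 V and n = 6.
Rearranging E = E° − (0.0592/n)·log Q gives log Q = 6(+0.265 − (+0.225))/0.0592 = 4.054.
For 3 Co^2+(aq) + 2 Ga(s) → 3 Co(s) + 2 Ga^3+(aq), the reaction quotient is Q = [Ga^3+(aq)]^2 / [Co^2+(aq)]^3.
Substituting the known concentrations and solving, log [Ga^3+(aq)] = −2.090 and [Ga^3+(aq)] = 0.0081 M.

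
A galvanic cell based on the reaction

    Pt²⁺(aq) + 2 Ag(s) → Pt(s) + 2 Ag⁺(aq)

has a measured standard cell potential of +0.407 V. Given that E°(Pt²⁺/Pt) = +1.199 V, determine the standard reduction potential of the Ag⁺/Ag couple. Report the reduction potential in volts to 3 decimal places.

In the reaction as written the Pt²⁺/Pt couple is reduced (cathode) and Ag⁺/Ag is oxidized (anode), so E°cell = E°(Pt²⁺/Pt) − E°(Ag⁺/Ag).
E°(Ag⁺/Ag) = E°(cathode) − E°cell = +1.199 − (+0.407) = +0.792 V.

+0.792 V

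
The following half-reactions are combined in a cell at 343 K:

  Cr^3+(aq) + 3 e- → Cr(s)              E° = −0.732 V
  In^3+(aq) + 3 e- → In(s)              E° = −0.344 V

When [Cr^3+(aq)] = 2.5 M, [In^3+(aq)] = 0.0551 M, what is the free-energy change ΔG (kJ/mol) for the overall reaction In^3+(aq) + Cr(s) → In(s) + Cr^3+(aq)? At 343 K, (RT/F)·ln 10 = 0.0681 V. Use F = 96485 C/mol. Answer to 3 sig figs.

−101 kJ/mol

The standard cell potential is −0.344 − (−0.732) = +0.388 V, with n = 3 electrons in the balanced equation.
Q = [Cr^3+(aq)] / [In^3+(aq)] = 45.4, so log Q = 1.657 and E = +0.388 − (0.0681/3)(1.657) = +0.3504 V.
Then ΔG = −nFE = −3 × 96485 × +0.3504 J/mol = −101 kJ/mol.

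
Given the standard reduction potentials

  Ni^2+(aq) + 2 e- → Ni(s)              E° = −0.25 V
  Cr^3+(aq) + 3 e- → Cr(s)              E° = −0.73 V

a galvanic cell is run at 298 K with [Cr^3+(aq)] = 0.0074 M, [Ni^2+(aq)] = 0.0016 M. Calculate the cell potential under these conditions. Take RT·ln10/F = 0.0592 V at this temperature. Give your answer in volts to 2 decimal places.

Since E°(Ni²⁺/Ni) > E°(Cr³⁺/Cr), Ni²⁺/Ni serves as the cathode.
The standard potential is −0.25 − (−0.73) = +0.48 V and the balanced reaction transfers n = 6 electrons.
For the overall reaction 3 Ni^2+(aq) + 2 Cr(s) → 3 Ni(s) + 2 Cr^3+(aq), Q = [Cr^3+(aq)]^2 / [Ni^2+(aq)]^3 = 1.34×10^4, giving log Q = 4.126.
Applying E = E° − (RT ln10/nF)·log Q gives +0.48 − (0.0592/6)(4.126) = +0.44 V.

+0.44 V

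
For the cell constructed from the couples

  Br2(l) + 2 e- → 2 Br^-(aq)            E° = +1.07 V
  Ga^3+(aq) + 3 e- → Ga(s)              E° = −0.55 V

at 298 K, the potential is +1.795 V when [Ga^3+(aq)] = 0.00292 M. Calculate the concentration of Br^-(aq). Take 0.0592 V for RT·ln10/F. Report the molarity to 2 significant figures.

0.0077 M

With Br₂/Br⁻ at the cathode and Ga³⁺/Ga at the anode, E°cell = +1.07 − (−0.55) = +1.62 V (n = 6).
Rearranging E = E° − (0.0592/n)·log Q gives log Q = 6(+1.62 − (+1.795))/0.0592 = −17.736.
The balanced reaction is 3 Br2(l) + 2 Ga(s) → 6 Br^-(aq) + 2 Ga^3+(aq), so Q = [Br^-(aq)]^6·[Ga^3+(aq)]^2.
Isolating [Br^-(aq)] in Q = 10^{−17.736} yields log [Br^-(aq)] = −2.111, i.e. 0.0077 M.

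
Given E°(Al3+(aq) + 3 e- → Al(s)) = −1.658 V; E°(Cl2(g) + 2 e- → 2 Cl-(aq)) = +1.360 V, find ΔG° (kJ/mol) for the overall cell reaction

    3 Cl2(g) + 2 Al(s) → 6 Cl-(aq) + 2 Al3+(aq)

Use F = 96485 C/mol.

In the reaction as written Cl2(g) is reduced, so the Cl₂/Cl⁻ couple is the cathode and Al³⁺/Al is the anode.
E°cell = +1.360 − (−1.658) = +3.018 V; balancing electrons gives n = 6.
ΔG° = −nFE°cell = −(6)(96485)(+3.018) J/mol = −1747 kJ/mol.

−1747 kJ/mol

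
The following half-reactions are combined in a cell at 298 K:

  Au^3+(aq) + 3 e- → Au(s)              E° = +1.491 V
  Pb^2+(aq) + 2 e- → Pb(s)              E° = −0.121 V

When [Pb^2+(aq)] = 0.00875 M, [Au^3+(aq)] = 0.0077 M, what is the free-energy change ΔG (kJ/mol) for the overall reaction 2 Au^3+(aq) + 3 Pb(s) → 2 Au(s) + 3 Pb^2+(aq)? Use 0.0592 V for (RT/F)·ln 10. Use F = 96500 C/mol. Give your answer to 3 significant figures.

−944 kJ/mol

E°cell = +1.491 − (−0.121) = +1.612 V; the balanced reaction transfers n = 6 electrons.
Here Q = [Pb^2+(aq)]^3 / [Au^3+(aq)]^2 = 0.0113 (log Q = −1.947), giving E = +1.612 − (0.0592/6)·(−1.947) = +1.6312 V.
Finally ΔG = −nFE = −(6)(96500 C/mol)(+1.6312 V) = −944 kJ/mol.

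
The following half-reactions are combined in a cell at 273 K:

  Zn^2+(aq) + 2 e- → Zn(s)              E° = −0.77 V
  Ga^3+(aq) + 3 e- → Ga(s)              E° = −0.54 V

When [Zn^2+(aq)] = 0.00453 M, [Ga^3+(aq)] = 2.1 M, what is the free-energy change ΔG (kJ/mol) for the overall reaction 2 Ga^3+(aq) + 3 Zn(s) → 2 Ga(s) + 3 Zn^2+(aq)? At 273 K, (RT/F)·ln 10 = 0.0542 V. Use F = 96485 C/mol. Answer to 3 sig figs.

−173 kJ/mol

With Ga³⁺/Ga reduced at the cathode, E°cell = −0.54 − (−0.77) = +0.23 V and n = 6.
Here Q = [Zn^2+(aq)]^3 / [Ga^3+(aq)]^2 = 2.11×10^−8 (log Q = −7.676), giving E = +0.23 − (0.0542/6)·(−7.676) = +0.2993 V.
ΔG = −nFE = −(6)(96485)(+0.2993) J/mol = −173 kJ/mol.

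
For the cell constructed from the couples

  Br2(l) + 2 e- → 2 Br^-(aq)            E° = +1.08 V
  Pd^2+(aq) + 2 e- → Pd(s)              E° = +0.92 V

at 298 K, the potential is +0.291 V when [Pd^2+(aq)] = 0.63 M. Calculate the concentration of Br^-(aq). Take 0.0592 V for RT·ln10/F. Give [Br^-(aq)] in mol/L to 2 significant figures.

0.0077 M

With Br₂/Br⁻ at the cathode and Pd²⁺/Pd at the anode, E°cell = +1.08 − (+0.92) = +0.16 V (n = 2).
From the Nernst equation, log Q = n(E° − E)/0.0592 = 2·(+0.16 − (+0.291))/0.0592 = −4.426.
The balanced reaction is Br2(l) + Pd(s) → 2 Br^-(aq) + Pd^2+(aq), so Q = [Br^-(aq)]^2·[Pd^2+(aq)].
Substituting the known concentrations and solving, log [Br^-(aq)] = −2.113 and [Br^-(aq)] = 0.0077 M.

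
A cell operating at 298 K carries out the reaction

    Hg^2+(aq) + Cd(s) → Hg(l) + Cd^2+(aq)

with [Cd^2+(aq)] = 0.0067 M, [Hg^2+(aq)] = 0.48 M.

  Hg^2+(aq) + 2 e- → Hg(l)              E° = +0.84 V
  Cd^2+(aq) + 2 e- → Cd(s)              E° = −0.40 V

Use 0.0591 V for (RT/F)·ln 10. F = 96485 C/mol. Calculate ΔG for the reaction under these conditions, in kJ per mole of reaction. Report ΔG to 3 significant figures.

The standard cell potential is +0.84 − (−0.40) = +1.24 V, with n = 2 electrons in the balanced equation.
The reaction quotient is [Cd^2+(aq)] / [Hg^2+(aq)] = 0.014; by Nernst, E = +1.24 − (0.0591/2)(−1.855) = +1.2948 V.
ΔG = −nFE = −(2)(96485)(+1.2948) J/mol = −250 kJ/mol.

−250 kJ/mol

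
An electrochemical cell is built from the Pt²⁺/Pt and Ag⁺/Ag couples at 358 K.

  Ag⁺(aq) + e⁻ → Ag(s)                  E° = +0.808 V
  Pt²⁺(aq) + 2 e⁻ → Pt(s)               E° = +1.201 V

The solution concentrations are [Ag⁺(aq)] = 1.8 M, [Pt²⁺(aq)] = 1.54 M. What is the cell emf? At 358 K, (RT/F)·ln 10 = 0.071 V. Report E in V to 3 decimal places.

The Pt²⁺/Pt couple has the more positive E°, so it is the cathode; Ag⁺/Ag is the anode.
E°cell = E°cat − E°an = +1.201 − (+0.808) = +0.393 V; n = 2.
Balancing gives Pt²⁺(aq) + 2 Ag(s) → Pt(s) + 2 Ag⁺(aq); hence Q = [Ag⁺(aq)]^2 / [Pt²⁺(aq)] = 2.1 (log Q = 0.323).
E = E° − (0.071/n)·log Q = +0.393 − (0.071/2)(0.323) = +0.382 V.

+0.382 V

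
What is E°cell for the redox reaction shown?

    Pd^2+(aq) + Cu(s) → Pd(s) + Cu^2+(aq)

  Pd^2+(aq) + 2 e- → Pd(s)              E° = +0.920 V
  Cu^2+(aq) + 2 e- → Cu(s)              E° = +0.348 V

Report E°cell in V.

+0.572 V

In the reaction as written, Pd^2+(aq) is reduced (cathode) and Cu^2+(aq) is produced by oxidation at the anode.
E°cell = E°(cathode) − E°(anode) = +0.920 − (+0.348) = +0.572 V.
The positive value indicates the reaction is spontaneous as written.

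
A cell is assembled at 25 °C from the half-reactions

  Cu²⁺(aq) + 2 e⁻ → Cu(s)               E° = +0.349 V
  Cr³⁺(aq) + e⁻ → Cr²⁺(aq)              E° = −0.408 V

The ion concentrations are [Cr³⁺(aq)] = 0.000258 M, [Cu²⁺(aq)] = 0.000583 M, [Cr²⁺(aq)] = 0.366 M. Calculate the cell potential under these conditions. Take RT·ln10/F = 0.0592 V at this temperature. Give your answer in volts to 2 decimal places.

Cu²⁺/Cu is reduced (cathode, E° = +0.349 V) and Cr³⁺/Cr²⁺ is oxidized (anode).
E°cell = +0.349 − (−0.408) = +0.757 V, with n = 2 electrons transferred.
Balancing gives Cu²⁺(aq) + 2 Cr²⁺(aq) → Cu(s) + 2 Cr³⁺(aq); hence Q = [Cr³⁺(aq)]^2 / ([Cu²⁺(aq)]·[Cr²⁺(aq)]^2) = 0.000852 (log Q = −3.069).
By the Nernst equation, E = +0.757 − (0.0592/2)·(−3.069) = +0.85 V.

+0.85 V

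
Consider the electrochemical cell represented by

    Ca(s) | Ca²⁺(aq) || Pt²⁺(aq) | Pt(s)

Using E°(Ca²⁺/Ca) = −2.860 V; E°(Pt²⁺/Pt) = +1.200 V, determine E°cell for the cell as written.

+4.060 V

By convention the left-hand electrode in cell notation is the anode (oxidation) and the right-hand electrode is the cathode (reduction).
E°cell = E°(right) − E°(left) = +1.200 − (−2.860) = +4.060 V.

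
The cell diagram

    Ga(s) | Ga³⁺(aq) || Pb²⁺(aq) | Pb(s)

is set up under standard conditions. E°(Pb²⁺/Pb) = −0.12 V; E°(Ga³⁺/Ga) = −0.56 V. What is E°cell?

By convention the left-hand electrode in cell notation is the anode (oxidation) and the right-hand electrode is the cathode (reduction).
E°cell = E°(right) − E°(left) = −0.12 − (−0.56) = +0.44 V.

+0.44 V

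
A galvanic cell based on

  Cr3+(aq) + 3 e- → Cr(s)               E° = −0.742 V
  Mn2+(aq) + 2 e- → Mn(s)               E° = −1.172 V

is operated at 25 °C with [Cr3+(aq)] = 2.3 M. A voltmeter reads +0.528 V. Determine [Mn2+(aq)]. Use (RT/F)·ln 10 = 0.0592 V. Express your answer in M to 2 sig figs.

0.00085 M

With Cr³⁺/Cr at the cathode and Mn²⁺/Mn at the anode, E°cell = −0.742 − (−1.172) = +0.430 V (n = 6).
From the Nernst equation, log Q = n(E° − E)/0.0592 = 6·(+0.430 − (+0.528))/0.0592 = −9.932.
Balancing electrons gives 2 Cr3+(aq) + 3 Mn(s) → 2 Cr(s) + 3 Mn2+(aq); thus Q = [Mn2+(aq)]^3 / [Cr3+(aq)]^2.
Isolating [Mn2+(aq)] in Q = 10^{−9.932} yields log [Mn2+(aq)] = −3.070, i.e. 0.00085 M.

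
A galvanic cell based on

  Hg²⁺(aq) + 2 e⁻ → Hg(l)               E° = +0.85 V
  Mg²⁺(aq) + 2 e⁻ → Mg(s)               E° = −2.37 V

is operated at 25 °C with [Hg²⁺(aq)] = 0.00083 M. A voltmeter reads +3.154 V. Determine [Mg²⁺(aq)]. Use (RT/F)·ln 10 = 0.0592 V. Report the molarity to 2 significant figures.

0.14 M

Hg²⁺/Hg is the cathode (higher E°); E°cell = +0.85 − (−2.37) = +3.22 V with n = 2.
From the Nernst equation, log Q = n(E° − E)/0.0592 = 2·(+3.22 − (+3.154))/0.0592 = 2.230.
The balanced reaction is Hg²⁺(aq) + Mg(s) → Hg(l) + Mg²⁺(aq), so Q = [Mg²⁺(aq)] / [Hg²⁺(aq)].
Isolating [Mg²⁺(aq)] in Q = 10^{2.230} yields log [Mg²⁺(aq)] = −0.851, i.e. 0.14 M.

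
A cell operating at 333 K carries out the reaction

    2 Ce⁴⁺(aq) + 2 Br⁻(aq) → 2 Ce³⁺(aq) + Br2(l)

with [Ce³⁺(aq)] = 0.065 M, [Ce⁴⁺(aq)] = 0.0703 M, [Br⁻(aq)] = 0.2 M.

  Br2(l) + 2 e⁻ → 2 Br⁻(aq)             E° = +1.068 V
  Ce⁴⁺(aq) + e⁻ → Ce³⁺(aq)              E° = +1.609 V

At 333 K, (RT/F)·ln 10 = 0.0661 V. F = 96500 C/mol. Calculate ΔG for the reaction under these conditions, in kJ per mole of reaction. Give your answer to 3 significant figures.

−95.9 kJ/mol

The standard cell potential is +1.609 − (+1.068) = +0.541 V, with n = 2 electrons in the balanced equation.
The reaction quotient is [Ce³⁺(aq)]^2 / ([Ce⁴⁺(aq)]^2·[Br⁻(aq)]^2) = 21.4; by Nernst, E = +0.541 − (0.0661/2)(1.330) = +0.4970 V.
Then ΔG = −nFE = −2 × 96500 × +0.4970 J/mol = −95.9 kJ/mol.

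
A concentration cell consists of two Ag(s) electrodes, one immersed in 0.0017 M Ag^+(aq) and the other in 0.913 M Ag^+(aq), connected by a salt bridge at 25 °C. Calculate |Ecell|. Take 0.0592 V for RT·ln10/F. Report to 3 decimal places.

For a concentration cell E°cell = 0, since both electrodes use the same couple.
The compartment with the higher Ag^+(aq) concentration (0.913 M) acts as the cathode; ions are reduced there and produced at the dilute (0.0017 M) anode.
With n = 1, Ecell = −(0.0592/1)·log([dilute]/[conc]) = −(0.0592/1)·log(0.0017/0.913) = +0.162 V.

0.162 V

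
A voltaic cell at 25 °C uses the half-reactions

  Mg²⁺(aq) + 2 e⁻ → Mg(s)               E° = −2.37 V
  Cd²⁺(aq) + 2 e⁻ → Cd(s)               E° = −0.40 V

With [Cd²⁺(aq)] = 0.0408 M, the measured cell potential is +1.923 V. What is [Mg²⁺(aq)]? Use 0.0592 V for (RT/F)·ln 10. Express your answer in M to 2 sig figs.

1.6 M

The Cd²⁺/Cd couple has the larger reduction potential, so it is the cathode: E°cell = −0.40 − (−2.37) = +1.97 V and n = 2.
Since E = E° − (0.0592/n)·log Q, log Q = n(E° − E)/0.0592 = 1.588.
The balanced reaction is Cd²⁺(aq) + Mg(s) → Cd(s) + Mg²⁺(aq), so Q = [Mg²⁺(aq)] / [Cd²⁺(aq)].
Substituting the known concentrations and solving, log [Mg²⁺(aq)] = 0.199 and [Mg²⁺(aq)] = 1.6 M.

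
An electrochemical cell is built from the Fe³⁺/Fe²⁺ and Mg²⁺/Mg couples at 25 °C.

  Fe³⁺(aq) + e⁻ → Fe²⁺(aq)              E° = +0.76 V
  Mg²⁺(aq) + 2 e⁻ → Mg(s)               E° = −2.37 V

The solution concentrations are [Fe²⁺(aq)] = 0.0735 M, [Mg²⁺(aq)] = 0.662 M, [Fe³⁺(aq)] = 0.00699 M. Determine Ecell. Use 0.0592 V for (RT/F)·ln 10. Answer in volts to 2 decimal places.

Fe³⁺/Fe²⁺ is reduced (cathode, E° = +0.76 V) and Mg²⁺/Mg is oxidized (anode).
The standard potential is +0.76 − (−2.37) = +3.13 V and the balanced reaction transfers n = 2 electrons.
The balanced reaction is 2 Fe³⁺(aq) + Mg(s) → 2 Fe²⁺(aq) + Mg²⁺(aq), so Q = ([Fe²⁺(aq)]^2·[Mg²⁺(aq)]) / [Fe³⁺(aq)]^2 = 73.2 and log Q = 1.864.
E = E° − (0.0592/n)·log Q = +3.13 − (0.0592/2)(1.864) = +3.07 V.

+3.07 V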